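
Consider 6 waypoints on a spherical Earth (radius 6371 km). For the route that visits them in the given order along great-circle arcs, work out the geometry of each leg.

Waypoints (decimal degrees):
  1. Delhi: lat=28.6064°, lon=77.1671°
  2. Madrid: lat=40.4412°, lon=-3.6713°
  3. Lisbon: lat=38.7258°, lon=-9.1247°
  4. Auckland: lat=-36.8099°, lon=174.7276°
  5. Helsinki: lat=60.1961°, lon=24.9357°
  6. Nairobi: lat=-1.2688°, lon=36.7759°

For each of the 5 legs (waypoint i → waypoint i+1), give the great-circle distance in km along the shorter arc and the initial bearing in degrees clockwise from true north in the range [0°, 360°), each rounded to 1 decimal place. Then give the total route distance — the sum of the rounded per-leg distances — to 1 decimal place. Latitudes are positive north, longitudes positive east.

Leg 1: φ1=0.4992759, φ2=0.7058321, Δφ=0.2065562, Δλ=-1.4108962 rad; a=sin²(Δφ/2)+cosφ1·cosφ2·sin²(Δλ/2)=0.2915196275; c=2·atan2(√a, √(1-a))=1.140697374; dist=6371·c=7267.383 ≈ 7267.4 km; running total=7267.4 km
Leg 1 bearing: y=sinΔλ·cosφ2=-0.75136322, x=cosφ1·sinφ2-sinφ1·cosφ2·cosΔλ=0.51146559; θ=atan2(y, x)=-55.7562° <0 so +360° → 304.2438° ≈ 304.2°
Leg 2: φ1=0.7058321, φ2=0.6758927, Δφ=-0.0299394, Δλ=-0.0951798 rad; a=sin²(Δφ/2)+cosφ1·cosφ2·sin²(Δλ/2)=0.0015677825; c=2·atan2(√a, √(1-a))=0.079211173; dist=6371·c=504.654 ≈ 504.7 km; running total=7772.1 km
Leg 2 bearing: y=sinΔλ·cosφ2=-0.07414233, x=cosφ1·sinφ2-sinφ1·cosφ2·cosΔλ=-0.02764440; θ=atan2(y, x)=-110.4483° <0 so +360° → 249.5517° ≈ 249.6°
Leg 3: φ1=0.6758927, φ2=-0.6424540, Δφ=-1.3183467, Δλ=3.2088280 rad; a=sin²(Δφ/2)+cosφ1·cosφ2·sin²(Δλ/2)=0.9990148544; c=2·atan2(√a, √(1-a))=3.078808283; dist=6371·c=19615.088 ≈ 19615.1 km; running total=27387.2 km
Leg 3 bearing: y=sinΔλ·cosφ2=-0.05378992, x=cosφ1·sinφ2-sinφ1·cosφ2·cosΔλ=0.03230085; θ=atan2(y, x)=-59.0152° <0 so +360° → 300.9848° ≈ 301.0°
Leg 4: φ1=-0.6424540, φ2=1.0506201, Δφ=1.6930741, Δλ=-2.6143618 rad; a=sin²(Δφ/2)+cosφ1·cosφ2·sin²(Δλ/2)=0.9319058362; c=2·atan2(√a, √(1-a))=2.613583248; dist=6371·c=16651.139 ≈ 16651.1 km; running total=44038.3 km
Leg 4 bearing: y=sinΔλ·cosφ2=-0.25007825, x=cosφ1·sinφ2-sinφ1·cosφ2·cosΔλ=0.43736742; θ=atan2(y, x)=-29.7601° <0 so +360° → 330.2399° ≈ 330.2°
Leg 5: φ1=1.0506201, φ2=-0.0221447, Δφ=-1.0727649, Δλ=0.2066505 rad; a=sin²(Δφ/2)+cosφ1·cosφ2·sin²(Δλ/2)=0.2664377016; c=2·atan2(√a, √(1-a))=1.084760367; dist=6371·c=6911.008 ≈ 6911.0 km; running total=50949.3 km
Leg 5 bearing: y=sinΔλ·cosφ2=0.20513249, x=cosφ1·sinφ2-sinφ1·cosφ2·cosΔλ=-0.86006702; θ=atan2(y, x)=166.5851° ≈ 166.6°

Leg 1: dist=7267.4 km, bearing=304.2°
Leg 2: dist=504.7 km, bearing=249.6°
Leg 3: dist=19615.1 km, bearing=301.0°
Leg 4: dist=16651.1 km, bearing=330.2°
Leg 5: dist=6911.0 km, bearing=166.6°
Total: 50949.3 km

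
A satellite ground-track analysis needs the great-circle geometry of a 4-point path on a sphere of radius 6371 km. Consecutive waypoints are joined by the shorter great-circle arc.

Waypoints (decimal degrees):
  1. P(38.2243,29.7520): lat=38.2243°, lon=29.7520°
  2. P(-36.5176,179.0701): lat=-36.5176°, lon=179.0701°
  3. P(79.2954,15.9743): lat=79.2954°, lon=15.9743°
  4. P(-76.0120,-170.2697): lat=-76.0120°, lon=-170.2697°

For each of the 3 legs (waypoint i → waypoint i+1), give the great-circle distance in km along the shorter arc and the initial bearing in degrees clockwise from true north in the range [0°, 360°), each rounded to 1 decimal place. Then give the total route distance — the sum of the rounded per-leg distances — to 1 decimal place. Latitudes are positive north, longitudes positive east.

Leg 1: φ1=0.6671399, φ2=-0.6373524, Δφ=-1.3044922, Δλ=2.6060925 rad; a=sin²(Δφ/2)+cosφ1·cosφ2·sin²(Δλ/2)=0.9555871178; c=2·atan2(√a, √(1-a))=2.716921407; dist=6371·c=17309.506 ≈ 17309.5 km; running total=17309.5 km
Leg 1 bearing: y=sinΔλ·cosφ2=0.41009180, x=cosφ1·sinφ2-sinφ1·cosφ2·cosΔλ=-0.03982748; θ=atan2(y, x)=95.5471° ≈ 95.5°
Leg 2: φ1=-0.6373524, φ2=1.3839658, Δφ=2.0213182, Δλ=-2.8465587 rad; a=sin²(Δφ/2)+cosφ1·cosφ2·sin²(Δλ/2)=0.8637715339; c=2·atan2(√a, √(1-a))=2.385530233; dist=6371·c=15198.213 ≈ 15198.2 km; running total=32507.7 km
Leg 2 bearing: y=sinΔλ·cosφ2=-0.05400965, x=cosφ1·sinφ2-sinφ1·cosφ2·cosΔλ=0.68393278; θ=atan2(y, x)=-4.5152° <0 so +360° → 355.4848° ≈ 355.5°
Leg 3: φ1=1.3839658, φ2=-1.3266597, Δφ=-2.7106255, Δλ=-3.2505710 rad; a=sin²(Δφ/2)+cosφ1·cosφ2·sin²(Δλ/2)=0.9990460523; c=2·atan2(√a, √(1-a))=3.079810740; dist=6371·c=19621.474 ≈ 19621.5 km; running total=52129.2 km
Leg 3 bearing: y=sinΔλ·cosφ2=0.02628999, x=cosφ1·sinφ2-sinφ1·cosφ2·cosΔλ=0.05586579; θ=atan2(y, x)=25.2013° ≈ 25.2°

Leg 1: dist=17309.5 km, bearing=95.5°
Leg 2: dist=15198.2 km, bearing=355.5°
Leg 3: dist=19621.5 km, bearing=25.2°
Total: 52129.2 km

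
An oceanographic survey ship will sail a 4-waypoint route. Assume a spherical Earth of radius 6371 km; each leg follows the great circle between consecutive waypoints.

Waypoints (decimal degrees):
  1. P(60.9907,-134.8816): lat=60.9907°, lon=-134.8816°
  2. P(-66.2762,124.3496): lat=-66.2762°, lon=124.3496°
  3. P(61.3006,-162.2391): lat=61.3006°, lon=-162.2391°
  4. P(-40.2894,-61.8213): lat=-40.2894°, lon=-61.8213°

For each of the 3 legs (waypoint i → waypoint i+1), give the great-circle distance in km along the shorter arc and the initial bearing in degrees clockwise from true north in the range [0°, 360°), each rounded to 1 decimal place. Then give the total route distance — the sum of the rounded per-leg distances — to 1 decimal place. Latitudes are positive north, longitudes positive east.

Leg 1: φ1=1.0644885, φ2=-1.1567379, Δφ=-2.2212264, Δλ=4.5244380 rad; a=sin²(Δφ/2)+cosφ1·cosφ2·sin²(Δλ/2)=0.9185469649; c=2·atan2(√a, √(1-a))=2.562745588; dist=6371·c=16327.252 ≈ 16327.3 km; running total=16327.3 km
Leg 1 bearing: y=sinΔλ·cosφ2=-0.39524275, x=cosφ1·sinφ2-sinφ1·cosφ2·cosΔλ=-0.37822866; θ=atan2(y, x)=-133.7399° <0 so +360° → 226.2601° ≈ 226.3°
Leg 2: φ1=-1.1567379, φ2=1.0698973, Δφ=2.2266352, Δλ=-5.0019164 rad; a=sin²(Δφ/2)+cosφ1·cosφ2·sin²(Δλ/2)=0.8739342389; c=2·atan2(√a, √(1-a))=2.415641708; dist=6371·c=15390.053 ≈ 15390.1 km; running total=31717.4 km
Leg 2 bearing: y=sinΔλ·cosφ2=0.46022726, x=cosφ1·sinφ2-sinφ1·cosφ2·cosΔλ=0.47841781; θ=atan2(y, x)=43.8898° ≈ 43.9°
Leg 3: φ1=1.0698973, φ2=-0.7031827, Δφ=-1.7730800, Δλ=1.7526212 rad; a=sin²(Δφ/2)+cosφ1·cosφ2·sin²(Δλ/2)=0.8167225245; c=2·atan2(√a, √(1-a))=2.256793658; dist=6371·c=14378.032 ≈ 14378.0 km; running total=46095.4 km
Leg 3 bearing: y=sinΔλ·cosφ2=0.75021368, x=cosφ1·sinφ2-sinφ1·cosφ2·cosΔλ=-0.18954369; θ=atan2(y, x)=104.1792° ≈ 104.2°

Leg 1: dist=16327.3 km, bearing=226.3°
Leg 2: dist=15390.1 km, bearing=43.9°
Leg 3: dist=14378.0 km, bearing=104.2°
Total: 46095.4 km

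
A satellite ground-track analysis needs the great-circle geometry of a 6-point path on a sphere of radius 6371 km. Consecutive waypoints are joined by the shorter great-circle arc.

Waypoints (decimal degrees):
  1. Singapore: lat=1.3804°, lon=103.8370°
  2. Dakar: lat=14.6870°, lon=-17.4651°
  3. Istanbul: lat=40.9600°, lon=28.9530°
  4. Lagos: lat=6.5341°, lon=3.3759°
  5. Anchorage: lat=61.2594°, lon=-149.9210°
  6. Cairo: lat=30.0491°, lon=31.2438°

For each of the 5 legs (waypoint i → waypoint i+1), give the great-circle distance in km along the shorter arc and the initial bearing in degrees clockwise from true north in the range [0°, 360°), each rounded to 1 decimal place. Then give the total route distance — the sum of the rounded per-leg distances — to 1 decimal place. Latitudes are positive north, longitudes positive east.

Leg 1: dist=13316.4 km, bearing=287.8°
Leg 2: dist=5331.6 km, bearing=47.5°
Leg 3: dist=4591.7 km, bearing=220.5°
Leg 4: dist=12129.9 km, bearing=346.8°
Leg 5: dist=9861.5 km, bearing=359.0°
Total: 45231.1 km

Leg 1: φ1=0.0240925, φ2=0.2563365, Δφ=0.2322440, Δλ=-2.1171210 rad; a=sin²(Δφ/2)+cosφ1·cosφ2·sin²(Δλ/2)=0.7481603165; c=2·atan2(√a, √(1-a))=2.090151721; dist=6371·c=13316.357 ≈ 13316.4 km; running total=13316.4 km
Leg 1 bearing: y=sinΔλ·cosφ2=-0.82652123, x=cosφ1·sinφ2-sinφ1·cosφ2·cosΔλ=0.26557200; θ=atan2(y, x)=-72.1871° <0 so +360° → 287.8129° ≈ 287.8°
Leg 2: φ1=0.2563365, φ2=0.7148869, Δφ=0.4585504, Δλ=0.8101487 rad; a=sin²(Δφ/2)+cosφ1·cosφ2·sin²(Δλ/2)=0.1651013129; c=2·atan2(√a, √(1-a))=0.836860454; dist=6371·c=5331.638 ≈ 5331.6 km; running total=18648.0 km
Leg 2 bearing: y=sinΔλ·cosφ2=0.54703548, x=cosφ1·sinφ2-sinφ1·cosφ2·cosΔλ=0.50211917; θ=atan2(y, x)=47.4514° ≈ 47.5°
Leg 3: φ1=0.7148869, φ2=0.1140416, Δφ=-0.6008453, Δλ=-0.4464046 rad; a=sin²(Δφ/2)+cosφ1·cosφ2·sin²(Δλ/2)=0.1243318965; c=2·atan2(√a, √(1-a))=0.720711772; dist=6371·c=4591.655 ≈ 4591.7 km; running total=23239.7 km
Leg 3 bearing: y=sinΔλ·cosφ2=-0.42892091, x=cosφ1·sinφ2-sinφ1·cosφ2·cosΔλ=-0.50151845; θ=atan2(y, x)=-139.4615° <0 so +360° → 220.5385° ≈ 220.5°
Leg 4: φ1=0.1140416, φ2=1.0691782, Δφ=0.9551367, Δλ=-2.6755356 rad; a=sin²(Δφ/2)+cosφ1·cosφ2·sin²(Δλ/2)=0.6634977130; c=2·atan2(√a, √(1-a))=1.903918790; dist=6371·c=12129.867 ≈ 12129.9 km; running total=35369.6 km
Leg 4 bearing: y=sinΔλ·cosφ2=-0.21607600, x=cosφ1·sinφ2-sinφ1·cosφ2·cosΔλ=0.91999193; θ=atan2(y, x)=-13.2173° <0 so +360° → 346.7827° ≈ 346.8°
Leg 5: φ1=1.0691782, φ2=0.5244557, Δφ=-0.5447225, Δλ=3.1619222 rad; a=sin²(Δφ/2)+cosφ1·cosφ2·sin²(Δλ/2)=0.4885391725; c=2·atan2(√a, √(1-a))=1.547872664; dist=6371·c=9861.497 ≈ 9861.5 km; running total=45231.1 km
Leg 5 bearing: y=sinΔλ·cosφ2=-0.01759602, x=cosφ1·sinφ2-sinφ1·cosφ2·cosΔλ=0.99958240; θ=atan2(y, x)=-1.0085° <0 so +360° → 358.9915° ≈ 359.0°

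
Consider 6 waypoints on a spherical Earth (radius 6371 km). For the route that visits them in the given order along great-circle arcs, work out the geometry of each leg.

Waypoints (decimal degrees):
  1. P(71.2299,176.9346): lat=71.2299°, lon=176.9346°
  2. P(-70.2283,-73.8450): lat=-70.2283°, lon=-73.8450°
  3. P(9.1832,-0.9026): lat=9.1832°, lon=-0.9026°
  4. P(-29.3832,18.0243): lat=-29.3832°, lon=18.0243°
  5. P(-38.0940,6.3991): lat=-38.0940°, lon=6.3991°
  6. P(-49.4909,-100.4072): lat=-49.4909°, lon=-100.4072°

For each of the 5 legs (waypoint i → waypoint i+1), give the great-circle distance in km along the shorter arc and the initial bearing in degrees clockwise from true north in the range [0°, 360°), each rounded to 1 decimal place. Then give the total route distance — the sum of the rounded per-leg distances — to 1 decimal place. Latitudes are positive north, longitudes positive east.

Leg 1: φ1=1.2431963, φ2=-1.2257151, Δφ=-2.4689113, Δλ=-4.3769297 rad; a=sin²(Δφ/2)+cosφ1·cosφ2·sin²(Δλ/2)=0.9634165745; c=2·atan2(√a, √(1-a))=2.756685103; dist=6371·c=17562.841 ≈ 17562.8 km; running total=17562.8 km
Leg 1 bearing: y=sinΔλ·cosφ2=0.31941754, x=cosφ1·sinφ2-sinφ1·cosφ2·cosΔλ=-0.19736451; θ=atan2(y, x)=121.7115° ≈ 121.7°
Leg 2: φ1=-1.2257151, φ2=0.1602771, Δφ=1.3859921, Δλ=1.2730850 rad; a=sin²(Δφ/2)+cosφ1·cosφ2·sin²(Δλ/2)=0.5261143000; c=2·atan2(√a, √(1-a))=1.623048701; dist=6371·c=10340.443 ≈ 10340.4 km; running total=27903.2 km
Leg 2 bearing: y=sinΔλ·cosφ2=0.94375726, x=cosφ1·sinφ2-sinφ1·cosφ2·cosΔλ=0.32648798; θ=atan2(y, x)=70.9172° ≈ 70.9°
Leg 3: φ1=0.1602771, φ2=-0.5128336, Δφ=-0.6731107, Δλ=0.3303367 rad; a=sin²(Δφ/2)+cosφ1·cosφ2·sin²(Δλ/2)=0.1323107595; c=2·atan2(√a, √(1-a))=0.744571300; dist=6371·c=4743.664 ≈ 4743.7 km; running total=32646.9 km
Leg 3 bearing: y=sinΔλ·cosφ2=0.28263495, x=cosφ1·sinφ2-sinφ1·cosφ2·cosΔλ=-0.61590257; θ=atan2(y, x)=155.3498° ≈ 155.3°
Leg 4: φ1=-0.5128336, φ2=-0.6648657, Δφ=-0.1520321, Δλ=-0.2028980 rad; a=sin²(Δφ/2)+cosφ1·cosφ2·sin²(Δλ/2)=0.0128008977; c=2·atan2(√a, √(1-a))=0.226767676; dist=6371·c=1444.737 ≈ 1444.7 km; running total=34091.6 km
Leg 4 bearing: y=sinΔλ·cosφ2=-0.15858731, x=cosφ1·sinφ2-sinφ1·cosφ2·cosΔλ=-0.15936814; θ=atan2(y, x)=-135.1407° <0 so +360° → 224.8593° ≈ 224.9°
Leg 5: φ1=-0.6648657, φ2=-0.8637792, Δφ=-0.1989134, Δλ=-1.8641216 rad; a=sin²(Δφ/2)+cosφ1·cosφ2·sin²(Δλ/2)=0.3393692125; c=2·atan2(√a, √(1-a))=1.243734946; dist=6371·c=7923.835 ≈ 7923.8 km; running total=42015.4 km
Leg 5 bearing: y=sinΔλ·cosφ2=-0.62182424, x=cosφ1·sinφ2-sinφ1·cosφ2·cosΔλ=-0.71423078; θ=atan2(y, x)=-138.9565° <0 so +360° → 221.0435° ≈ 221.0°

Leg 1: dist=17562.8 km, bearing=121.7°
Leg 2: dist=10340.4 km, bearing=70.9°
Leg 3: dist=4743.7 km, bearing=155.3°
Leg 4: dist=1444.7 km, bearing=224.9°
Leg 5: dist=7923.8 km, bearing=221.0°
Total: 42015.4 km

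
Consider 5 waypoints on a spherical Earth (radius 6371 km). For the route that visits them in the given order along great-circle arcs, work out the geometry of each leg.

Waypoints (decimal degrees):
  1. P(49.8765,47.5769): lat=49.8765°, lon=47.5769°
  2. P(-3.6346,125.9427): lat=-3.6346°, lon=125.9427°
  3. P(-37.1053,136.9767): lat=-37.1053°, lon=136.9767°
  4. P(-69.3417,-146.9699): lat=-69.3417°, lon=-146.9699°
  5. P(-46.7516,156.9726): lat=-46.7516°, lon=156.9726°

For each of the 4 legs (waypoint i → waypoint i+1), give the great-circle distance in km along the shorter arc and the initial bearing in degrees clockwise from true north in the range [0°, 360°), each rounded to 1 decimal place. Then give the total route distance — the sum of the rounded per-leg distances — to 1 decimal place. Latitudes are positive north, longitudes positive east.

Leg 1: φ1=0.8705091, φ2=-0.0634357, Δφ=-0.9339449, Δλ=1.3677412 rad; a=sin²(Δφ/2)+cosφ1·cosφ2·sin²(Δλ/2)=0.4593882792; c=2·atan2(√a, √(1-a))=1.489483310; dist=6371·c=9489.498 ≈ 9489.5 km; running total=9489.5 km
Leg 1 bearing: y=sinΔλ·cosφ2=0.97748500, x=cosφ1·sinφ2-sinφ1·cosφ2·cosΔλ=-0.19474553; θ=atan2(y, x)=101.2676° ≈ 101.3°
Leg 2: φ1=-0.0634357, φ2=-0.6476097, Δφ=-0.5841739, Δλ=0.1925796 rad; a=sin²(Δφ/2)+cosφ1·cosφ2·sin²(Δλ/2)=0.0902728305; c=2·atan2(√a, √(1-a))=0.610338005; dist=6371·c=3888.463 ≈ 3888.5 km; running total=13378.0 km
Leg 2 bearing: y=sinΔλ·cosφ2=0.15264008, x=cosφ1·sinφ2-sinφ1·cosφ2·cosΔλ=-0.55244510; θ=atan2(y, x)=164.5546° ≈ 164.6°
Leg 3: φ1=-0.6476097, φ2=-1.2102410, Δφ=-0.5626313, Δλ=-4.9558031 rad; a=sin²(Δφ/2)+cosφ1·cosφ2·sin²(Δλ/2)=0.1838476031; c=2·atan2(√a, √(1-a))=0.886271711; dist=6371·c=5646.437 ≈ 5646.4 km; running total=19024.4 km
Leg 3 bearing: y=sinΔλ·cosφ2=0.34239384, x=cosφ1·sinφ2-sinφ1·cosφ2·cosΔλ=-0.69495115; θ=atan2(y, x)=153.7711° ≈ 153.8°
Leg 4: φ1=-1.2102410, φ2=-0.8159694, Δφ=0.3942716, Δλ=5.3047974 rad; a=sin²(Δφ/2)+cosφ1·cosφ2·sin²(Δλ/2)=0.0917385025; c=2·atan2(√a, √(1-a))=0.615433957; dist=6371·c=3920.930 ≈ 3920.9 km; running total=22945.3 km
Leg 4 bearing: y=sinΔλ·cosφ2=-0.56840980, x=cosφ1·sinφ2-sinφ1·cosφ2·cosΔλ=0.10099753; θ=atan2(y, x)=-79.9246° <0 so +360° → 280.0754° ≈ 280.1°

Leg 1: dist=9489.5 km, bearing=101.3°
Leg 2: dist=3888.5 km, bearing=164.6°
Leg 3: dist=5646.4 km, bearing=153.8°
Leg 4: dist=3920.9 km, bearing=280.1°
Total: 22945.3 km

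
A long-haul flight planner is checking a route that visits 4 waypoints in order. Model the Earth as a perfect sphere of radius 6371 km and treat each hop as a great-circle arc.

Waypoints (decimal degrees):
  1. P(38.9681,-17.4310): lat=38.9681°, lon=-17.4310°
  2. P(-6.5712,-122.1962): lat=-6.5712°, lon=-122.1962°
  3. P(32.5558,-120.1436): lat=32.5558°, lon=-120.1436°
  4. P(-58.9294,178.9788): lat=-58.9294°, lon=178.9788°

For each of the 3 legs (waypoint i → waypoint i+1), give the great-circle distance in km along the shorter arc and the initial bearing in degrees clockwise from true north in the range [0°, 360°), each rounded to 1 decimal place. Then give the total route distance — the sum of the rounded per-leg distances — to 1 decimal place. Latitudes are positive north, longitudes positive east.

Leg 1: φ1=0.6801216, φ2=-0.1146891, Δφ=-0.7948107, Δλ=-1.8284977 rad; a=sin²(Δφ/2)+cosφ1·cosφ2·sin²(Δλ/2)=0.6344091297; c=2·atan2(√a, √(1-a))=1.842962246; dist=6371·c=11741.512 ≈ 11741.5 km; running total=11741.5 km
Leg 1 bearing: y=sinΔλ·cosφ2=-0.96062571, x=cosφ1·sinφ2-sinφ1·cosφ2·cosΔλ=0.07024942; θ=atan2(y, x)=-85.8175° <0 so +360° → 274.1825° ≈ 274.2°
Leg 2: φ1=-0.1146891, φ2=0.5682059, Δφ=0.6828950, Δλ=0.0358246 rad; a=sin²(Δφ/2)+cosφ1·cosφ2·sin²(Δλ/2)=0.1123940686; c=2·atan2(√a, √(1-a))=0.683745916; dist=6371·c=4356.145 ≈ 4356.1 km; running total=16097.6 km
Leg 2 bearing: y=sinΔλ·cosφ2=0.03018897, x=cosφ1·sinφ2-sinφ1·cosφ2·cosΔλ=0.63097955; θ=atan2(y, x)=2.7392° ≈ 2.7°
Leg 3: φ1=0.5682059, φ2=-1.0285121, Δφ=-1.5967180, Δλ=5.2206707 rad; a=sin²(Δφ/2)+cosφ1·cosφ2·sin²(Δλ/2)=0.6246068466; c=2·atan2(√a, √(1-a))=1.822664573; dist=6371·c=11612.196 ≈ 11612.2 km; running total=27709.8 km
Leg 3 bearing: y=sinΔλ·cosφ2=-0.45085034, x=cosφ1·sinφ2-sinφ1·cosφ2·cosΔλ=-0.85710356; θ=atan2(y, x)=-152.2549° <0 so +360° → 207.7451° ≈ 207.7°

Leg 1: dist=11741.5 km, bearing=274.2°
Leg 2: dist=4356.1 km, bearing=2.7°
Leg 3: dist=11612.2 km, bearing=207.7°
Total: 27709.8 km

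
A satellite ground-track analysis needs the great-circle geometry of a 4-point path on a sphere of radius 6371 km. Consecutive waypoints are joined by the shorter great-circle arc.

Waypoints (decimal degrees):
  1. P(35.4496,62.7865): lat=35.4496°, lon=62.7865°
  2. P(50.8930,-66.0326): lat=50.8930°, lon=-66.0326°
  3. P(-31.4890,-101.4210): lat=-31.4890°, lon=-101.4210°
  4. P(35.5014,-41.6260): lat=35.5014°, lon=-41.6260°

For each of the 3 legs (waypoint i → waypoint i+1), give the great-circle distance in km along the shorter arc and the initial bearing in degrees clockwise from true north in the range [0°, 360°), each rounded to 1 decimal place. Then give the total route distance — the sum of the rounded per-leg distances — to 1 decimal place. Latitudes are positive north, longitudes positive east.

Leg 1: dist=9190.2 km, bearing=330.3°
Leg 2: dist=9796.0 km, bearing=209.6°
Leg 3: dist=9714.8 km, bearing=44.8°
Total: 28701.0 km

Leg 1: φ1=0.6187122, φ2=0.8882504, Δφ=0.2695382, Δλ=-2.2483174 rad; a=sin²(Δφ/2)+cosφ1·cosφ2·sin²(Δλ/2)=0.4360285530; c=2·atan2(√a, √(1-a))=1.442501778; dist=6371·c=9190.179 ≈ 9190.2 km; running total=9190.2 km
Leg 1 bearing: y=sinΔλ·cosφ2=-0.49145170, x=cosφ1·sinφ2-sinφ1·cosφ2·cosΔλ=0.86145565; θ=atan2(y, x)=-29.7043° <0 so +360° → 330.2957° ≈ 330.3°
Leg 2: φ1=0.8882504, φ2=-0.5495867, Δφ=-1.4378371, Δλ=-0.6176441 rad; a=sin²(Δφ/2)+cosφ1·cosφ2·sin²(Δλ/2)=0.4834044370; c=2·atan2(√a, √(1-a))=1.537599104; dist=6371·c=9796.044 ≈ 9796.0 km; running total=18986.2 km
Leg 2 bearing: y=sinΔλ·cosφ2=-0.49383576, x=cosφ1·sinφ2-sinφ1·cosφ2·cosΔλ=-0.86892151; θ=atan2(y, x)=-150.3891° <0 so +360° → 209.6109° ≈ 209.6°
Leg 3: φ1=-0.5495867, φ2=0.6196163, Δφ=1.1692030, Δλ=1.0436196 rad; a=sin²(Δφ/2)+cosφ1·cosφ2·sin²(Δλ/2)=0.4770371797; c=2·atan2(√a, √(1-a))=1.524854527; dist=6371·c=9714.848 ≈ 9714.8 km; running total=28701.0 km
Leg 3 bearing: y=sinΔλ·cosφ2=0.70357153, x=cosφ1·sinφ2-sinφ1·cosφ2·cosΔλ=0.70913887; θ=atan2(y, x)=44.7742° ≈ 44.8°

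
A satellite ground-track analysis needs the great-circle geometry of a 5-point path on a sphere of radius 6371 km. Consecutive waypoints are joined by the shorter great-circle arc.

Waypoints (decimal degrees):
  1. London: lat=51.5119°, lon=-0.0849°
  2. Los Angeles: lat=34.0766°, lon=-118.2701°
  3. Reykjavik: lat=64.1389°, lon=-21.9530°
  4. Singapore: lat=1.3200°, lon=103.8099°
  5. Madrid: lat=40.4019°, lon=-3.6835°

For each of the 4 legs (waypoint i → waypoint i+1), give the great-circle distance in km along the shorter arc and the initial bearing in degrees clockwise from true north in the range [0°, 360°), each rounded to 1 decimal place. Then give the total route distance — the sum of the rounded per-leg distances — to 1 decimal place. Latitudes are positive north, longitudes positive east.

Leg 1: dist=8756.6 km, bearing=311.9°
Leg 2: dist=6930.4 km, bearing=29.3°
Leg 3: dist=11513.1 km, bearing=56.6°
Leg 4: dist=11381.0 km, bearing=312.0°
Total: 38581.1 km

Leg 1: φ1=0.8990523, φ2=0.5947489, Δφ=-0.3043034, Δλ=-2.0627209 rad; a=sin²(Δφ/2)+cosφ1·cosφ2·sin²(Δλ/2)=0.4024541438; c=2·atan2(√a, √(1-a))=1.374445368; dist=6371·c=8756.591 ≈ 8756.6 km; running total=8756.6 km
Leg 1 bearing: y=sinΔλ·cosφ2=-0.73007524, x=cosφ1·sinφ2-sinφ1·cosφ2·cosΔλ=0.65492699; θ=atan2(y, x)=-48.1057° <0 so +360° → 311.8943° ≈ 311.9°
Leg 2: φ1=0.5947489, φ2=1.1194350, Δφ=0.5246861, Δλ=1.6810505 rad; a=sin²(Δφ/2)+cosφ1·cosφ2·sin²(Δλ/2)=0.2677821889; c=2·atan2(√a, √(1-a))=1.087799100; dist=6371·c=6930.368 ≈ 6930.4 km; running total=15687.0 km
Leg 2 bearing: y=sinΔλ·cosφ2=0.43354247, x=cosφ1·sinφ2-sinφ1·cosφ2·cosΔλ=0.77223085; θ=atan2(y, x)=29.3105° ≈ 29.3°
Leg 3: φ1=1.1194350, φ2=0.0230383, Δφ=-1.0963966, Δλ=2.1949767 rad; a=sin²(Δφ/2)+cosφ1·cosφ2·sin²(Δλ/2)=0.6170635726; c=2·atan2(√a, √(1-a))=1.807116989; dist=6371·c=11513.142 ≈ 11513.1 km; running total=27200.1 km
Leg 3 bearing: y=sinΔλ·cosφ2=0.81122709, x=cosφ1·sinφ2-sinφ1·cosφ2·cosΔλ=0.53581256; θ=atan2(y, x)=56.5554° ≈ 56.6°
Leg 4: φ1=0.0230383, φ2=0.7051462, Δφ=0.6821078, Δλ=-1.8761138 rad; a=sin²(Δφ/2)+cosφ1·cosφ2·sin²(Δλ/2)=0.6069586217; c=2·atan2(√a, √(1-a))=1.786379607; dist=6371·c=11381.024 ≈ 11381.0 km; running total=38581.1 km
Leg 4 bearing: y=sinΔλ·cosφ2=-0.72629787, x=cosφ1·sinφ2-sinφ1·cosφ2·cosΔλ=0.65324637; θ=atan2(y, x)=-48.0312° <0 so +360° → 311.9688° ≈ 312.0°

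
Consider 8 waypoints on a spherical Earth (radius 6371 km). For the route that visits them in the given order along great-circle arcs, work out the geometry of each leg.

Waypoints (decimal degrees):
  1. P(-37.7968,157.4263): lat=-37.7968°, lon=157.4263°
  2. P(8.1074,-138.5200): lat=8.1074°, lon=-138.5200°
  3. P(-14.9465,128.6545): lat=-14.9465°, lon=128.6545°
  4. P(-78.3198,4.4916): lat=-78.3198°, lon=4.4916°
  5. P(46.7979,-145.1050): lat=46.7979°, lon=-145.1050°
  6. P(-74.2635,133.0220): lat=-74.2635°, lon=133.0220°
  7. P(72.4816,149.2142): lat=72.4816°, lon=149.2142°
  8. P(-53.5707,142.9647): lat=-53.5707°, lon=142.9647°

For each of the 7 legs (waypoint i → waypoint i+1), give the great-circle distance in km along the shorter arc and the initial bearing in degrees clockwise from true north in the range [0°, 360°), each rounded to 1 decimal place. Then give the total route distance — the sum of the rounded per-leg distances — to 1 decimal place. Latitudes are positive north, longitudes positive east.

Leg 1: dist=8359.2 km, bearing=67.1°
Leg 2: dist=10540.3 km, bearing=255.6°
Leg 3: dist=9095.0 km, bearing=189.7°
Leg 4: dist=16284.2 km, bearing=218.8°
Leg 5: dist=14731.5 km, bearing=201.4°
Leg 6: dist=16355.1 km, bearing=8.9°
Leg 7: dist=14024.8 km, bearing=184.6°
Total: 89390.1 km

Leg 1: φ1=-0.6596786, φ2=0.1415008, Δφ=0.8011794, Δλ=-5.1652373 rad; a=sin²(Δφ/2)+cosφ1·cosφ2·sin²(Δλ/2)=0.3720782782; c=2·atan2(√a, √(1-a))=1.312076243; dist=6371·c=8359.238 ≈ 8359.2 km; running total=8359.2 km
Leg 1 bearing: y=sinΔλ·cosφ2=0.89021737, x=cosφ1·sinφ2-sinφ1·cosφ2·cosΔλ=0.37690472; θ=atan2(y, x)=67.0529° ≈ 67.1°
Leg 2: φ1=0.1415008, φ2=-0.2608656, Δφ=-0.4023665, Δλ=4.6630747 rad; a=sin²(Δφ/2)+cosφ1·cosφ2·sin²(Δλ/2)=0.5417621591; c=2·atan2(√a, √(1-a))=1.654418066; dist=6371·c=10540.298 ≈ 10540.3 km; running total=18899.5 km
Leg 2 bearing: y=sinΔλ·cosφ2=-0.96499251, x=cosφ1·sinφ2-sinφ1·cosφ2·cosΔλ=-0.24862251; θ=atan2(y, x)=-104.4476° <0 so +360° → 255.5524° ≈ 255.6°
Leg 3: φ1=-0.2608656, φ2=-1.3669384, Δφ=-1.1060727, Δλ=-2.1670514 rad; a=sin²(Δφ/2)+cosφ1·cosφ2·sin²(Δλ/2)=0.4286310784; c=2·atan2(√a, √(1-a))=1.427569293; dist=6371·c=9095.044 ≈ 9095.0 km; running total=27994.5 km
Leg 3 bearing: y=sinΔλ·cosφ2=-0.16751519, x=cosφ1·sinφ2-sinφ1·cosφ2·cosΔλ=-0.97548171; θ=atan2(y, x)=-170.2559° <0 so +360° → 189.7441° ≈ 189.7°
Leg 4: φ1=-1.3669384, φ2=0.8167774, Δφ=2.1837158, Δλ=-2.6109532 rad; a=sin²(Δφ/2)+cosφ1·cosφ2·sin²(Δλ/2)=0.9166909151; c=2·atan2(√a, √(1-a))=2.555994850; dist=6371·c=16284.243 ≈ 16284.2 km; running total=44278.7 km
Leg 4 bearing: y=sinΔλ·cosφ2=-0.34645251, x=cosφ1·sinφ2-sinφ1·cosφ2·cosΔλ=-0.43063370; θ=atan2(y, x)=-141.1827° <0 so +360° → 218.8173° ≈ 218.8°
Leg 5: φ1=0.8167774, φ2=-1.2961426, Δφ=-2.1129200, Δλ=4.8542319 rad; a=sin²(Δφ/2)+cosφ1·cosφ2·sin²(Δλ/2)=0.8376874857; c=2·atan2(√a, √(1-a))=2.312269364; dist=6371·c=14731.468 ≈ 14731.5 km; running total=59010.2 km
Leg 5 bearing: y=sinΔλ·cosφ2=-0.26848991, x=cosφ1·sinφ2-sinφ1·cosφ2·cosΔλ=-0.68686375; θ=atan2(y, x)=-158.6498° <0 so +360° → 201.3502° ≈ 201.4°
Leg 6: φ1=-1.2961426, φ2=1.2650426, Δφ=2.5611852, Δλ=0.2826072 rad; a=sin²(Δφ/2)+cosφ1·cosφ2·sin²(Δλ/2)=0.9197388648; c=2·atan2(√a, √(1-a))=2.567117708; dist=6371·c=16355.107 ≈ 16355.1 km; running total=75365.3 km
Leg 6 bearing: y=sinΔλ·cosφ2=0.08394034, x=cosφ1·sinφ2-sinφ1·cosφ2·cosΔλ=0.53687164; θ=atan2(y, x)=8.8863° ≈ 8.9°
Leg 7: φ1=1.2650426, φ2=-0.9349851, Δφ=-2.2000277, Δλ=-0.1090744 rad; a=sin²(Δφ/2)+cosφ1·cosφ2·sin²(Δλ/2)=0.7947928721; c=2·atan2(√a, √(1-a))=2.201342192; dist=6371·c=14024.751 ≈ 14024.8 km; running total=89390.1 km
Leg 7 bearing: y=sinΔλ·cosφ2=-0.06464331, x=cosφ1·sinφ2-sinφ1·cosφ2·cosΔλ=-0.80511483; θ=atan2(y, x)=-175.4095° <0 so +360° → 184.5905° ≈ 184.6°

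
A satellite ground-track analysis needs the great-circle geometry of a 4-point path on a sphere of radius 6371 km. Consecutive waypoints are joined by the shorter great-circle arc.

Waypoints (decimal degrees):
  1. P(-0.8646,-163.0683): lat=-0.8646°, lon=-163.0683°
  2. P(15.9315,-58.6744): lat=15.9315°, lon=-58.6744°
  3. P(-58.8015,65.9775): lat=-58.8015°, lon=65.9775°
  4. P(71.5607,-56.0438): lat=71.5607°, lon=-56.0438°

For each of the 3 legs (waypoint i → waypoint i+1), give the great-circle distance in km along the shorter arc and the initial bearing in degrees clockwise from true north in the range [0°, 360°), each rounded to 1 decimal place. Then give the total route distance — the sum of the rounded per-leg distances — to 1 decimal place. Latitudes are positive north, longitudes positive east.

Leg 1: φ1=-0.0150901, φ2=0.2780571, Δφ=0.2931472, Δλ=1.8220173 rad; a=sin²(Δφ/2)+cosφ1·cosφ2·sin²(Δλ/2)=0.6215766830; c=2·atan2(√a, √(1-a))=1.816411793; dist=6371·c=11572.360 ≈ 11572.4 km; running total=11572.4 km
Leg 1 bearing: y=sinΔλ·cosφ2=0.93140587, x=cosφ1·sinφ2-sinφ1·cosφ2·cosΔλ=0.27084969; θ=atan2(y, x)=73.7857° ≈ 73.8°
Leg 2: φ1=0.2780571, φ2=-1.0262798, Δφ=-1.3043369, Δλ=2.1755861 rad; a=sin²(Δφ/2)+cosφ1·cosφ2·sin²(Δλ/2)=0.7590049349; c=2·atan2(√a, √(1-a))=2.115319016; dist=6371·c=13476.697 ≈ 13476.7 km; running total=25049.1 km
Leg 2 bearing: y=sinΔλ·cosφ2=0.42612182, x=cosφ1·sinφ2-sinφ1·cosφ2·cosΔλ=-0.74167781; θ=atan2(y, x)=150.1210° ≈ 150.1°
Leg 3: φ1=-1.0262798, φ2=1.2489698, Δφ=2.2752496, Δλ=-2.1296734 rad; a=sin²(Δφ/2)+cosφ1·cosφ2·sin²(Δλ/2)=0.9491691265; c=2·atan2(√a, √(1-a))=2.686768411; dist=6371·c=17117.402 ≈ 17117.4 km; running total=42166.5 km
Leg 3 bearing: y=sinΔλ·cosφ2=-0.26817512, x=cosφ1·sinφ2-sinφ1·cosφ2·cosΔλ=0.34795185; θ=atan2(y, x)=-37.6223° <0 so +360° → 322.3777° ≈ 322.4°

Leg 1: dist=11572.4 km, bearing=73.8°
Leg 2: dist=13476.7 km, bearing=150.1°
Leg 3: dist=17117.4 km, bearing=322.4°
Total: 42166.5 km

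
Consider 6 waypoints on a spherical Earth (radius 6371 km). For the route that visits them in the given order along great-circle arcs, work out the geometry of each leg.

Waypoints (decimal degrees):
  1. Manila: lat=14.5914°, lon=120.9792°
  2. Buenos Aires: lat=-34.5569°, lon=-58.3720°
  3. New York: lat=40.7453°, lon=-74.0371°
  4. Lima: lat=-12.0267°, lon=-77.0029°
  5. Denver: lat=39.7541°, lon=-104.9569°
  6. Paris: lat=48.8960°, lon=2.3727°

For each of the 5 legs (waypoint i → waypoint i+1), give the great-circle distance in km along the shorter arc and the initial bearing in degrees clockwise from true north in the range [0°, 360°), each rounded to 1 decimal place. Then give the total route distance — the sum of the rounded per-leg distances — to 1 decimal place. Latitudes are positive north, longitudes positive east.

Leg 1: dist=17794.1 km, bearing=181.6°
Leg 2: dist=8525.4 km, bearing=347.9°
Leg 3: dist=5875.9 km, bearing=183.6°
Leg 4: dist=6441.6 km, bearing=334.8°
Leg 5: dist=7856.0 km, bearing=41.7°
Total: 46493.0 km

Leg 1: φ1=0.2546680, φ2=-0.6031317, Δφ=-0.8577997, Δλ=-3.1302690 rad; a=sin²(Δφ/2)+cosφ1·cosφ2·sin²(Δλ/2)=0.9699236482; c=2·atan2(√a, √(1-a))=2.792979326; dist=6371·c=17794.071 ≈ 17794.1 km; running total=17794.1 km
Leg 1 bearing: y=sinΔλ·cosφ2=-0.00932558, x=cosφ1·sinφ2-sinφ1·cosφ2·cosΔλ=-0.34146756; θ=atan2(y, x)=-178.4356° <0 so +360° → 181.5644° ≈ 181.6°
Leg 2: φ1=-0.6031317, φ2=0.7111396, Δφ=1.3142713, Δλ=-0.2734076 rad; a=sin²(Δφ/2)+cosφ1·cosφ2·sin²(Δλ/2)=0.3847274146; c=2·atan2(√a, √(1-a))=1.338158418; dist=6371·c=8525.407 ≈ 8525.4 km; running total=26319.5 km
Leg 2 bearing: y=sinΔλ·cosφ2=-0.20456761, x=cosφ1·sinφ2-sinφ1·cosφ2·cosΔλ=0.95131541; θ=atan2(y, x)=-12.1359° <0 so +360° → 347.8641° ≈ 347.9°
Leg 3: φ1=0.7111396, φ2=-0.2099055, Δφ=-0.9210452, Δλ=-0.0517630 rad; a=sin²(Δφ/2)+cosφ1·cosφ2·sin²(Δλ/2)=0.1980020916; c=2·atan2(√a, √(1-a))=0.922291035; dist=6371·c=5875.916 ≈ 5875.9 km; running total=32195.4 km
Leg 3 bearing: y=sinΔλ·cosφ2=-0.05060420, x=cosφ1·sinφ2-sinφ1·cosφ2·cosΔλ=-0.79537932; θ=atan2(y, x)=-176.3596° <0 so +360° → 183.6404° ≈ 183.6°
Leg 4: φ1=-0.2099055, φ2=0.6938399, Δφ=0.9037454, Δλ=-0.4878893 rad; a=sin²(Δφ/2)+cosφ1·cosφ2·sin²(Δλ/2)=0.2345296583; c=2·atan2(√a, √(1-a))=1.011086077; dist=6371·c=6441.629 ≈ 6441.6 km; running total=38637.0 km
Leg 4 bearing: y=sinΔλ·cosφ2=-0.36038280, x=cosφ1·sinφ2-sinφ1·cosφ2·cosΔλ=0.76695908; θ=atan2(y, x)=-25.1681° <0 so +360° → 334.8319° ≈ 334.8°
Leg 5: φ1=0.6938399, φ2=0.8533962, Δφ=0.1595563, Δλ=1.8732549 rad; a=sin²(Δφ/2)+cosφ1·cosφ2·sin²(Δλ/2)=0.3343404611; c=2·atan2(√a, √(1-a))=1.233095053; dist=6371·c=7856.049 ≈ 7856.0 km; running total=46493.0 km
Leg 5 bearing: y=sinΔλ·cosφ2=0.62758526, x=cosφ1·sinφ2-sinφ1·cosφ2·cosΔλ=0.70453134; θ=atan2(y, x)=41.6941° ≈ 41.7°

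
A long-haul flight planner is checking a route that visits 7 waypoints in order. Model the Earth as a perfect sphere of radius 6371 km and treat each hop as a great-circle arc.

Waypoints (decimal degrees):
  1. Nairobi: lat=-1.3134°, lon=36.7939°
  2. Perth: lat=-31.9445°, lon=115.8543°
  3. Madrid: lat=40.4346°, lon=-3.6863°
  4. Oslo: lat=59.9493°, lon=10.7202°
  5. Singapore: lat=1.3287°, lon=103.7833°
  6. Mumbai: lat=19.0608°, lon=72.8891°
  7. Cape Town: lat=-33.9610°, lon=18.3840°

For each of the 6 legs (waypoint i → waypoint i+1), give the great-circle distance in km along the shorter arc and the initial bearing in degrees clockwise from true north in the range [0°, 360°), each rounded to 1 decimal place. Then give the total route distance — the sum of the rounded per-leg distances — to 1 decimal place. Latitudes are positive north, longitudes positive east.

Leg 1: dist=8899.0 km, bearing=122.2°
Leg 2: dist=14613.5 km, bearing=298.0°
Leg 3: dist=2388.0 km, bearing=19.9°
Leg 4: dist=10050.1 km, bearing=86.7°
Leg 5: dist=3899.9 km, bearing=302.4°
Leg 6: dist=8247.6 km, bearing=224.6°
Total: 48098.1 km

Leg 1: φ1=-0.0229232, φ2=-0.5575367, Δφ=-0.5346135, Δλ=1.3798643 rad; a=sin²(Δφ/2)+cosφ1·cosφ2·sin²(Δλ/2)=0.4134399507; c=2·atan2(√a, √(1-a))=1.396799602; dist=6371·c=8899.010 ≈ 8899.0 km; running total=8899.0 km
Leg 1 bearing: y=sinΔλ·cosφ2=0.83314078, x=cosφ1·sinφ2-sinφ1·cosφ2·cosΔλ=-0.52526744; θ=atan2(y, x)=122.2301° ≈ 122.2°
Leg 2: φ1=-0.5575367, φ2=0.7057169, Δφ=1.2632536, Δλ=-2.0863771 rad; a=sin²(Δφ/2)+cosφ1·cosφ2·sin²(Δλ/2)=0.8308032199; c=2·atan2(√a, √(1-a))=2.293755413; dist=6371·c=14613.516 ≈ 14613.5 km; running total=23512.5 km
Leg 2 bearing: y=sinΔλ·cosφ2=-0.66220268, x=cosφ1·sinφ2-sinφ1·cosφ2·cosΔλ=0.35180183; θ=atan2(y, x)=-62.0201° <0 so +360° → 297.9799° ≈ 298.0°
Leg 3: φ1=0.7057169, φ2=1.0463127, Δφ=0.3405958, Δλ=0.2514409 rad; a=sin²(Δφ/2)+cosφ1·cosφ2·sin²(Δλ/2)=0.0347148359; c=2·atan2(√a, √(1-a))=0.374828762; dist=6371·c=2388.034 ≈ 2388.0 km; running total=25900.5 km
Leg 3 bearing: y=sinΔλ·cosφ2=0.12459050, x=cosφ1·sinφ2-sinφ1·cosφ2·cosΔλ=0.34426163; θ=atan2(y, x)=19.8955° ≈ 19.9°
Leg 4: φ1=1.0463127, φ2=0.0231902, Δφ=-1.0231225, Δλ=1.6242575 rad; a=sin²(Δφ/2)+cosφ1·cosφ2·sin²(Δλ/2)=0.5033401883; c=2·atan2(√a, √(1-a))=1.577476753; dist=6371·c=10050.104 ≈ 10050.1 km; running total=35950.6 km
Leg 4 bearing: y=sinΔλ·cosφ2=0.99830280, x=cosφ1·sinφ2-sinφ1·cosφ2·cosΔλ=0.05785241; θ=atan2(y, x)=86.6834° ≈ 86.7°
Leg 5: φ1=0.0231902, φ2=0.3326737, Δφ=0.3094835, Δλ=-0.5392055 rad; a=sin²(Δφ/2)+cosφ1·cosφ2·sin²(Δλ/2)=0.0907884855; c=2·atan2(√a, √(1-a))=0.612135086; dist=6371·c=3899.913 ≈ 3899.9 km; running total=39850.5 km
Leg 5 bearing: y=sinΔλ·cosφ2=-0.48530300, x=cosφ1·sinφ2-sinφ1·cosφ2·cosΔλ=0.30767636; θ=atan2(y, x)=-57.6258° <0 so +360° → 302.3742° ≈ 302.4°
Leg 6: φ1=0.3326737, φ2=-0.5927313, Δφ=-0.9254050, Δλ=-0.9512935 rad; a=sin²(Δφ/2)+cosφ1·cosφ2·sin²(Δλ/2)=0.3636253711; c=2·atan2(√a, √(1-a))=1.294546845; dist=6371·c=8247.558 ≈ 8247.6 km; running total=48098.1 km
Leg 6 bearing: y=sinΔλ·cosφ2=-0.67528494, x=cosφ1·sinφ2-sinφ1·cosφ2·cosΔλ=-0.68527227; θ=atan2(y, x)=-135.4206° <0 so +360° → 224.5794° ≈ 224.6°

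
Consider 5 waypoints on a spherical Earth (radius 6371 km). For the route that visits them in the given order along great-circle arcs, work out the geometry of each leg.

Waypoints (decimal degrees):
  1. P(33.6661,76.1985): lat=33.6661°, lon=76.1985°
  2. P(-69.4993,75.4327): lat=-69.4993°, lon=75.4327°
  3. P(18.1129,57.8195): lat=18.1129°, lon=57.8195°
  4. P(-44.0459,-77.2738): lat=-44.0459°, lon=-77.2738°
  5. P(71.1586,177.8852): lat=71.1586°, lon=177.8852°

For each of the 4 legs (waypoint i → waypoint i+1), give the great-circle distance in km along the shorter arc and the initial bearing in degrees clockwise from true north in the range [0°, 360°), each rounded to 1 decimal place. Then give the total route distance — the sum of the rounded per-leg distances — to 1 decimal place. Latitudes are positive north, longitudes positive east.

Leg 1: φ1=0.5875843, φ2=-1.2129916, Δφ=-1.8005759, Δλ=-0.0133657 rad; a=sin²(Δφ/2)+cosφ1·cosφ2·sin²(Δλ/2)=0.6138944675; c=2·atan2(√a, √(1-a))=1.800602642; dist=6371·c=11471.639 ≈ 11471.6 km; running total=11471.6 km
Leg 1 bearing: y=sinΔλ·cosφ2=-0.00468079, x=cosφ1·sinφ2-sinφ1·cosφ2·cosΔλ=-0.97369928; θ=atan2(y, x)=-179.7246° <0 so +360° → 180.2754° ≈ 180.3°
Leg 2: φ1=-1.2129916, φ2=0.3161297, Δφ=1.5291214, Δλ=-0.3074083 rad; a=sin²(Δφ/2)+cosφ1·cosφ2·sin²(Δλ/2)=0.4869707140; c=2·atan2(√a, √(1-a))=1.544734805; dist=6371·c=9841.505 ≈ 9841.5 km; running total=21313.1 km
Leg 2 bearing: y=sinΔλ·cosφ2=-0.28759489, x=cosφ1·sinφ2-sinφ1·cosφ2·cosΔλ=0.95739758; θ=atan2(y, x)=-16.7199° <0 so +360° → 343.2801° ≈ 343.3°
Leg 3: φ1=0.3161297, φ2=-0.7687460, Δφ=-1.0848757, Δλ=-2.3578229 rad; a=sin²(Δφ/2)+cosφ1·cosφ2·sin²(Δλ/2)=0.8499989193; c=2·atan2(√a, √(1-a))=2.346190797; dist=6371·c=14947.582 ≈ 14947.6 km; running total=36260.7 km
Leg 3 bearing: y=sinΔλ·cosφ2=-0.50742807, x=cosφ1·sinφ2-sinφ1·cosφ2·cosΔλ=-0.50251346; θ=atan2(y, x)=-134.7212° <0 so +360° → 225.2788° ≈ 225.3°
Leg 4: φ1=-0.7687460, φ2=1.2419519, Δφ=2.0106978, Δλ=4.4533647 rad; a=sin²(Δφ/2)+cosφ1·cosφ2·sin²(Δλ/2)=0.8587192371; c=2·atan2(√a, √(1-a))=2.370914581; dist=6371·c=15105.097 ≈ 15105.1 km; running total=51365.8 km
Leg 4 bearing: y=sinΔλ·cosφ2=-0.31217614, x=cosφ1·sinφ2-sinφ1·cosφ2·cosΔλ=0.62275845; θ=atan2(y, x)=-26.6237° <0 so +360° → 333.3763° ≈ 333.4°

Leg 1: dist=11471.6 km, bearing=180.3°
Leg 2: dist=9841.5 km, bearing=343.3°
Leg 3: dist=14947.6 km, bearing=225.3°
Leg 4: dist=15105.1 km, bearing=333.4°
Total: 51365.8 km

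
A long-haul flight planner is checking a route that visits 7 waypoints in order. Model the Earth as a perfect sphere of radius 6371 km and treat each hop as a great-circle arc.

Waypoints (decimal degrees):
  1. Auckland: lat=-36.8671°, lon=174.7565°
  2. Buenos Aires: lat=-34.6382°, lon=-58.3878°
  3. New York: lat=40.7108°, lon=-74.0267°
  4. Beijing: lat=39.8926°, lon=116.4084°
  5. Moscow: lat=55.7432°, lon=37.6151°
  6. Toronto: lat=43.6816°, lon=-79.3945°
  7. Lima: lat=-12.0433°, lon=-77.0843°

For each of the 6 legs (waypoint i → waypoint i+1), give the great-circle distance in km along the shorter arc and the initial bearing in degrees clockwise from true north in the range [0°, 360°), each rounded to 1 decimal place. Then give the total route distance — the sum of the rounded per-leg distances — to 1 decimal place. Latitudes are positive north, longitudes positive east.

Leg 1: dist=10350.4 km, bearing=138.8°
Leg 2: dist=8530.0 km, bearing=347.9°
Leg 3: dist=10990.3 km, bearing=351.9°
Leg 4: dist=5795.3 km, bearing=315.6°
Leg 5: dist=7483.0 km, bearing=315.7°
Leg 6: dist=6200.8 km, bearing=177.3°
Total: 49349.8 km

Leg 1: φ1=-0.6434523, φ2=-0.6045506, Δφ=0.0389016, Δλ=-4.0691357 rad; a=sin²(Δφ/2)+cosφ1·cosφ2·sin²(Δλ/2)=0.5268971818; c=2·atan2(√a, √(1-a))=1.624616670; dist=6371·c=10350.433 ≈ 10350.4 km; running total=10350.4 km
Leg 1 bearing: y=sinΔλ·cosφ2=0.65832838, x=cosφ1·sinφ2-sinφ1·cosφ2·cosΔλ=-0.75080617; θ=atan2(y, x)=138.7548° ≈ 138.8°
Leg 2: φ1=-0.6045506, φ2=0.7105375, Δφ=1.3150881, Δλ=-0.2729503 rad; a=sin²(Δφ/2)+cosφ1·cosφ2·sin²(Δλ/2)=0.3850786961; c=2·atan2(√a, √(1-a))=1.338880369; dist=6371·c=8530.007 ≈ 8530.0 km; running total=18880.4 km
Leg 2 bearing: y=sinΔλ·cosφ2=-0.20433993, x=cosφ1·sinφ2-sinφ1·cosφ2·cosΔλ=0.95153432; θ=atan2(y, x)=-12.1201° <0 so +360° → 347.8799° ≈ 347.9°
Leg 3: φ1=0.7105375, φ2=0.6962572, Δφ=-0.0142803, Δλ=3.3237195 rad; a=sin²(Δφ/2)+cosφ1·cosφ2·sin²(Δλ/2)=0.5768242227; c=2·atan2(√a, √(1-a))=1.725055838; dist=6371·c=10990.331 ≈ 10990.3 km; running total=29870.7 km
Leg 3 bearing: y=sinΔλ·cosφ2=-0.13896523, x=cosφ1·sinφ2-sinφ1·cosφ2·cosΔλ=0.97830508; θ=atan2(y, x)=-8.0846° <0 so +360° → 351.9154° ≈ 351.9°
Leg 4: φ1=0.6962572, φ2=0.9729024, Δφ=0.2766452, Δλ=-1.3752025 rad; a=sin²(Δφ/2)+cosφ1·cosφ2·sin²(Δλ/2)=0.1929861890; c=2·atan2(√a, √(1-a))=0.909642925; dist=6371·c=5795.335 ≈ 5795.3 km; running total=35666.0 km
Leg 4 bearing: y=sinΔλ·cosφ2=-0.55216984, x=cosφ1·sinφ2-sinφ1·cosφ2·cosΔλ=0.56398453; θ=atan2(y, x)=-44.3935° <0 so +360° → 315.6065° ≈ 315.6°
Leg 5: φ1=0.9729024, φ2=0.7623877, Δφ=-0.2105146, Δλ=-2.0422028 rad; a=sin²(Δφ/2)+cosφ1·cosφ2·sin²(Δλ/2)=0.3070176864; c=2·atan2(√a, √(1-a))=1.174543082; dist=6371·c=7483.014 ≈ 7483.0 km; running total=43149.0 km
Leg 5 bearing: y=sinΔλ·cosφ2=-0.64431108, x=cosφ1·sinφ2-sinφ1·cosφ2·cosΔλ=0.66022310; θ=atan2(y, x)=-44.3012° <0 so +360° → 315.6988° ≈ 315.7°
Leg 6: φ1=0.7623877, φ2=-0.2101952, Δφ=-0.9725830, Δλ=0.0403206 rad; a=sin²(Δφ/2)+cosφ1·cosφ2·sin²(Δλ/2)=0.2187039308; c=2·atan2(√a, √(1-a))=0.973278466; dist=6371·c=6200.757 ≈ 6200.8 km; running total=49349.8 km
Leg 6 bearing: y=sinΔλ·cosφ2=0.03942246, x=cosφ1·sinφ2-sinφ1·cosφ2·cosΔλ=-0.82579414; θ=atan2(y, x)=177.2668° ≈ 177.3°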